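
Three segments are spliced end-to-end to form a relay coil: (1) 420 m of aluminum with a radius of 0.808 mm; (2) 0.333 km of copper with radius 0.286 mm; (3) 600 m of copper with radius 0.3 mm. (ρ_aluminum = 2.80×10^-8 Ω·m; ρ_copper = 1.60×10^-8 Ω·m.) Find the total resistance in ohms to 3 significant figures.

60.4 Ω

Seg 1: A = πr² = π(8.0800e-04 m)² = 2.051e-06 m²
R_1 = (2.80×10^-8)(420)/(2.051e-06) = 5.734 Ω
Seg 2: A = πr² = π(2.8600e-04 m)² = 2.570e-07 m²
R_2 = (1.60×10^-8)(333)/(2.570e-07) = 20.73 Ω
Seg 3: A = πr² = π(3.0000e-04 m)² = 2.827e-07 m²
R_3 = (1.60×10^-8)(600)/(2.827e-07) = 33.95 Ω
R_total = R_1 + R_2 + R_3 = 60.4 Ω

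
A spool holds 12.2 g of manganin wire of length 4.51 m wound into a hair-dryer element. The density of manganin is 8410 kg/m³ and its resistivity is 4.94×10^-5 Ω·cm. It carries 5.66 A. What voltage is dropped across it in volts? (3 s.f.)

ρ = 4.94×10^-5 Ω·cm = 4.94×10^-7 Ω·m
A = m/(density·L) = 0.0122/(8410×4.51) = 3.2165e-07 m²
R = ρL/A = (4.94×10^-7)(4.51)/(3.2165e-07) = 6.927 Ω
V = IR = 5.66 × 6.927 = 39.2 V

39.2 V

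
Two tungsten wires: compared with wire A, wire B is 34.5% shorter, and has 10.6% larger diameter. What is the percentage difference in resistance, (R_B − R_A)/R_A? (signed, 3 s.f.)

-46.5%

R ∝ L/d², so R_B/R_A = (1 − 34.5/100) × (1 + 10.6/100)⁻²
= 0.655 × 0.8175 = 0.5355
(R_B − R_A)/R_A = 0.5355 − 1 = -46.5%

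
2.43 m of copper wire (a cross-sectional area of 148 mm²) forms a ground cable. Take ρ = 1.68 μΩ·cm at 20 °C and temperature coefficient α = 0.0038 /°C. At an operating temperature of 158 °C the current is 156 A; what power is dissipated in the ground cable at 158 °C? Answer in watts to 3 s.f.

ρ = 1.68 μΩ·cm = 1.68×10^-8 Ω·m
A = 148 mm² = 1.480e-04 m²
R₍20₎ = ρL/A = (1.68×10^-8)(2.43)/(1.480e-04) = 2.758×10^-4 Ω
R₍158₎ = R₍20₎(1 + αΔT) = 2.758×10^-4 × (1 + 0.0038×138) = 4.205×10^-4 Ω
P = I²R = (156)² × 4.205×10^-4 = 10.2 W

10.2 W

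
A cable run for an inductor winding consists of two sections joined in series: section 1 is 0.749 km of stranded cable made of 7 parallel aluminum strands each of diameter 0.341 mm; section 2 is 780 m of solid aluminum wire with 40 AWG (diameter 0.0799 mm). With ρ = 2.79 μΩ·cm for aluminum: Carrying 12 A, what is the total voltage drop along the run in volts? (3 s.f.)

ρ = 2.79 μΩ·cm = 2.79×10^-8 Ω·m
Section 1: A_strand = π(1.7050e-04)² = 9.133e-08 m²; R₁ = ρL/(N·A_s) = (2.79×10^-8)(749)/(7×9.133e-08) = 32.69 Ω
Section 2: A = π(0.0799/2 mm)² = π(3.9950e-05 m)² = 5.014e-09 m²
R₂ = (2.79×10^-8)(780)/(5.014e-09) = 4340 Ω
R = R₁ + R₂ = 4373 Ω
V = IR = 12 × 4373 = 52500 V

52500 V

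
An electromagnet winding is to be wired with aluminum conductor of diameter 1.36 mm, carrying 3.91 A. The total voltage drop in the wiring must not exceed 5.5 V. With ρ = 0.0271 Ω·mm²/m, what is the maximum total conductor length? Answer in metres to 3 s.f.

75.4 m

ρ = 0.0271 Ω·mm²/m = 2.71×10^-8 Ω·m
A = π(d/2)² = π(6.8000e-04 m)² = 1.453e-06 m²
L_max = V_max·A/(1·ρI) = (5.5)(1.453e-06)/(2.71×10^-8×3.91) = 75.4 m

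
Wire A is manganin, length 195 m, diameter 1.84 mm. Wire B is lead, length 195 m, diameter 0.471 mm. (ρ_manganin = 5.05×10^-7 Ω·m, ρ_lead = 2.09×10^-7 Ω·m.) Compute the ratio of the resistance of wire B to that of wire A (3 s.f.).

6.32

R ∝ ρL/d², so R_B/R_A = (ρ_B/ρ_A) × (d_A/d_B)²
= (2.09×10^-7/5.05×10^-7) × (1.84/0.471)² = 6.32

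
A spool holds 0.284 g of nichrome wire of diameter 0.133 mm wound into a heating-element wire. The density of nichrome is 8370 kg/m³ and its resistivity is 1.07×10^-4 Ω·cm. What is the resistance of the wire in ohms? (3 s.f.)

188 Ω

ρ = 1.07×10^-4 Ω·cm = 1.07×10^-6 Ω·m
A = π(d/2)² = π(6.6500e-05 m)² = 1.3893e-08 m²
L = m/(density·A) = 2.840×10^-4/(8370×1.3893e-08) = 2.442 m
R = ρL/A = (1.07×10^-6)(2.442)/(1.3893e-08) = 188 Ω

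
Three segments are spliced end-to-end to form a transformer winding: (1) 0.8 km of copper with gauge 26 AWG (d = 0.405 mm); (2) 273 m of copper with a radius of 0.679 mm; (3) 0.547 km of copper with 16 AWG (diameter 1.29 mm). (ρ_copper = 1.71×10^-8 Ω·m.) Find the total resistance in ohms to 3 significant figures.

Seg 1: A = π(0.405/2 mm)² = π(2.0250e-04 m)² = 1.288e-07 m²
R_1 = (1.71×10^-8)(800)/(1.288e-07) = 106.2 Ω
Seg 2: A = πr² = π(6.7900e-04 m)² = 1.448e-06 m²
R_2 = (1.71×10^-8)(273)/(1.448e-06) = 3.223 Ω
Seg 3: A = π(1.29/2 mm)² = π(6.4500e-04 m)² = 1.307e-06 m²
R_3 = (1.71×10^-8)(547)/(1.307e-06) = 7.157 Ω
R_total = R_1 + R_2 + R_3 = 117 Ω

117 Ω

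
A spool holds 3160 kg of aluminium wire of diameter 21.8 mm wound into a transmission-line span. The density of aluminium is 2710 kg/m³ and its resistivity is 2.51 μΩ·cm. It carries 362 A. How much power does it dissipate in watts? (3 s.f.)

ρ = 2.51 μΩ·cm = 2.51×10^-8 Ω·m
A = π(d/2)² = π(1.0900e-02 m)² = 3.7325e-04 m²
L = m/(density·A) = 3160/(2710×3.7325e-04) = 3124 m
R = ρL/A = (2.51×10^-8)(3124)/(3.7325e-04) = 0.2101 Ω
P = I²R = (362)² × 0.2101 = 27500 W

27500 W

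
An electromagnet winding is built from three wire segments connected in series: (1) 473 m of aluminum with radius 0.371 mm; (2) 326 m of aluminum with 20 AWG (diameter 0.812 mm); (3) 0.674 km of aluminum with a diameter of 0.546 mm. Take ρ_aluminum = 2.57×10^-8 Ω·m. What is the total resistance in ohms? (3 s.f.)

Seg 1: A = πr² = π(3.7100e-04 m)² = 4.324e-07 m²
R_1 = (2.57×10^-8)(473)/(4.324e-07) = 28.11 Ω
Seg 2: A = π(0.812/2 mm)² = π(4.0600e-04 m)² = 5.178e-07 m²
R_2 = (2.57×10^-8)(326)/(5.178e-07) = 16.18 Ω
Seg 3: A = π(d/2)² = π(2.7300e-04 m)² = 2.341e-07 m²
R_3 = (2.57×10^-8)(674)/(2.341e-07) = 73.98 Ω
R_total = R_1 + R_2 + R_3 = 118 Ω

118 Ω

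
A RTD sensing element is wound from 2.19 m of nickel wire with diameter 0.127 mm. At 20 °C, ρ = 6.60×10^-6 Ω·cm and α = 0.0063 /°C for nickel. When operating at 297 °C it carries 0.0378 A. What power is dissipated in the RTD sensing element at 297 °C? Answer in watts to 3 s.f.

ρ = 6.60×10^-6 Ω·cm = 6.60×10^-8 Ω·m
A = π(d/2)² = π(6.3500e-05 m)² = 1.267e-08 m²
R₍20₎ = ρL/A = (6.60×10^-8)(2.19)/(1.267e-08) = 11.41 Ω
R₍297₎ = R₍20₎(1 + αΔT) = 11.41 × (1 + 0.0063×277) = 31.32 Ω
P = I²R = (0.0378)² × 31.32 = 0.0448 W

0.0448 W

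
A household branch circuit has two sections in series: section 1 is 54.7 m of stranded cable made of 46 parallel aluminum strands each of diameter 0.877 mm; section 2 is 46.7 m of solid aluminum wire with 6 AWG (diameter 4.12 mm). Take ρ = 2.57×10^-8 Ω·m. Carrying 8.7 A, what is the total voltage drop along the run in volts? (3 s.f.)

1.22 V

Section 1: A_strand = π(4.3850e-04)² = 6.041e-07 m²; R₁ = ρL/(N·A_s) = (2.57×10^-8)(54.7)/(46×6.041e-07) = 0.05059 Ω
Section 2: A = π(4.12/2 mm)² = π(2.0600e-03 m)² = 1.333e-05 m²
R₂ = (2.57×10^-8)(46.7)/(1.333e-05) = 0.09003 Ω
R = R₁ + R₂ = 0.1406 Ω
V = IR = 8.7 × 0.1406 = 1.22 V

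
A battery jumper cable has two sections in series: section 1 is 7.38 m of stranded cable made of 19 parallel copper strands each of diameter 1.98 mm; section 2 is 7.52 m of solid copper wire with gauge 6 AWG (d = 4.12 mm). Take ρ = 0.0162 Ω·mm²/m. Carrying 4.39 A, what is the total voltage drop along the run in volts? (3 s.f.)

0.0491 V

ρ = 0.0162 Ω·mm²/m = 1.62×10^-8 Ω·m
Section 1: A_strand = π(9.9000e-04)² = 3.079e-06 m²; R₁ = ρL/(N·A_s) = (1.62×10^-8)(7.38)/(19×3.079e-06) = 0.002044 Ω
Section 2: A = π(4.12/2 mm)² = π(2.0600e-03 m)² = 1.333e-05 m²
R₂ = (1.62×10^-8)(7.52)/(1.333e-05) = 0.009138 Ω
R = R₁ + R₂ = 0.01118 Ω
V = IR = 4.39 × 0.01118 = 0.0491 V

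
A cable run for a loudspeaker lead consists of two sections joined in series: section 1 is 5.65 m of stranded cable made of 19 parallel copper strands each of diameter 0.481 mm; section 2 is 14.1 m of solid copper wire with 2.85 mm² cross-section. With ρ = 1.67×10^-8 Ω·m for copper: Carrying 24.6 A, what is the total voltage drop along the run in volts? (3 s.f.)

Section 1: A_strand = π(2.4050e-04)² = 1.817e-07 m²; R₁ = ρL/(N·A_s) = (1.67×10^-8)(5.65)/(19×1.817e-07) = 0.02733 Ω
Section 2: A = 2.85 mm² = 2.850e-06 m²
R₂ = (1.67×10^-8)(14.1)/(2.850e-06) = 0.08262 Ω
R = R₁ + R₂ = 0.11 Ω
V = IR = 24.6 × 0.11 = 2.70 V

2.70 V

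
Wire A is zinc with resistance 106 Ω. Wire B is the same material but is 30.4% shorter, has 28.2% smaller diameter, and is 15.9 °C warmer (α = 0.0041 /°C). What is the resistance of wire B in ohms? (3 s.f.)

152 Ω

R ∝ ρL/d² with ρ ∝ (1+αΔT), so R_B/R_A = (1 − 30.4/100) × (1 − 28.2/100)⁻² × (1 + 0.0041×15.9)
= 0.696 × 1.94 × 1.065 = 1.438
R_B = 1.438 × 106 = 152 Ω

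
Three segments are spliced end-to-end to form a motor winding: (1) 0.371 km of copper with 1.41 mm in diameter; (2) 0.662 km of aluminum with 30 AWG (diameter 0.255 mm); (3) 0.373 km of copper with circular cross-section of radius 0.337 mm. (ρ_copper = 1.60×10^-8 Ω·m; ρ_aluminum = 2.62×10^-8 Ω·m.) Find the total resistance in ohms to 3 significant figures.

Seg 1: A = π(d/2)² = π(7.0500e-04 m)² = 1.561e-06 m²
R_1 = (1.60×10^-8)(371)/(1.561e-06) = 3.802 Ω
Seg 2: A = π(0.255/2 mm)² = π(1.2750e-04 m)² = 5.107e-08 m²
R_2 = (2.62×10^-8)(662)/(5.107e-08) = 339.6 Ω
Seg 3: A = πr² = π(3.3700e-04 m)² = 3.568e-07 m²
R_3 = (1.60×10^-8)(373)/(3.568e-07) = 16.73 Ω
R_total = R_1 + R_2 + R_3 = 360 Ω

360 Ω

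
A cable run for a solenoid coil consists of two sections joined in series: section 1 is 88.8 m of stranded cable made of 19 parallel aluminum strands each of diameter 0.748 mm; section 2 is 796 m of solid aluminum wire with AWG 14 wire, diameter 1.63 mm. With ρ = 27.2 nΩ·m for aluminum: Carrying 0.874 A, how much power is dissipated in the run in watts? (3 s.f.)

8.15 W

ρ = 27.2 nΩ·m = 2.72×10^-8 Ω·m
Section 1: A_strand = π(3.7400e-04)² = 4.394e-07 m²; R₁ = ρL/(N·A_s) = (2.72×10^-8)(88.8)/(19×4.394e-07) = 0.2893 Ω
Section 2: A = π(1.63/2 mm)² = π(8.1500e-04 m)² = 2.087e-06 m²
R₂ = (2.72×10^-8)(796)/(2.087e-06) = 10.38 Ω
R = R₁ + R₂ = 10.66 Ω
P = I²R = (0.874)² × 10.66 = 8.15 W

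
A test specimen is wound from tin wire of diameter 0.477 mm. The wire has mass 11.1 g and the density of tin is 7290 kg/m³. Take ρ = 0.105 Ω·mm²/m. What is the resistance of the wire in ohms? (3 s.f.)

5.01 Ω

ρ = 0.105 Ω·mm²/m = 1.05×10^-7 Ω·m
A = π(d/2)² = π(2.3850e-04 m)² = 1.7870e-07 m²
L = m/(density·A) = 0.0111/(7290×1.7870e-07) = 8.521 m
R = ρL/A = (1.05×10^-7)(8.521)/(1.7870e-07) = 5.01 Ω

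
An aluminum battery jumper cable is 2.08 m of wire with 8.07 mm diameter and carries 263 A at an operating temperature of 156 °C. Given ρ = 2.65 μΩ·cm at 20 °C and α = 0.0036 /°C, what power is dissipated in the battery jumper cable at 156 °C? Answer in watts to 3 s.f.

ρ = 2.65 μΩ·cm = 2.65×10^-8 Ω·m
A = π(d/2)² = π(4.0350e-03 m)² = 5.115e-05 m²
R₍20₎ = ρL/A = (2.65×10^-8)(2.08)/(5.115e-05) = 0.001078 Ω
R₍156₎ = R₍20₎(1 + αΔT) = 0.001078 × (1 + 0.0036×136) = 0.001605 Ω
P = I²R = (263)² × 0.001605 = 111 W

111 W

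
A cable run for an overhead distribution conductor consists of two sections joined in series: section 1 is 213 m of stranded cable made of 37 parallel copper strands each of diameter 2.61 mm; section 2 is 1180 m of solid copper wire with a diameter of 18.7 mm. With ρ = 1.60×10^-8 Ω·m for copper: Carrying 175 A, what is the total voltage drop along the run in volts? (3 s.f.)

Section 1: A_strand = π(1.3050e-03)² = 5.350e-06 m²; R₁ = ρL/(N·A_s) = (1.60×10^-8)(213)/(37×5.350e-06) = 0.01722 Ω
Section 2: A = π(d/2)² = π(9.3500e-03 m)² = 2.746e-04 m²
R₂ = (1.60×10^-8)(1180)/(2.746e-04) = 0.06874 Ω
R = R₁ + R₂ = 0.08596 Ω
V = IR = 175 × 0.08596 = 15.0 V

15.0 V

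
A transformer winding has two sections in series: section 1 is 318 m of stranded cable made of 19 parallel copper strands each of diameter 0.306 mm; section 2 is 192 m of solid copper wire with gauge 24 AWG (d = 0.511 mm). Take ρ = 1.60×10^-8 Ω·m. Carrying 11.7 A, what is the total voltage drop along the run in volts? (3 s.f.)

Section 1: A_strand = π(1.5300e-04)² = 7.354e-08 m²; R₁ = ρL/(N·A_s) = (1.60×10^-8)(318)/(19×7.354e-08) = 3.641 Ω
Section 2: A = π(0.511/2 mm)² = π(2.5550e-04 m)² = 2.051e-07 m²
R₂ = (1.60×10^-8)(192)/(2.051e-07) = 14.98 Ω
R = R₁ + R₂ = 18.62 Ω
V = IR = 11.7 × 18.62 = 218 V

218 V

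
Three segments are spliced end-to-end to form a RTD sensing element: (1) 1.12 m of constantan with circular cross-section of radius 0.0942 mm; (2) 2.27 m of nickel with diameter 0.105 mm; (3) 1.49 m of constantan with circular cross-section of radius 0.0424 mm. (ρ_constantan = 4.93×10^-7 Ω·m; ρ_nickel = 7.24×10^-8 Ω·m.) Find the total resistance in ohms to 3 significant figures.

Seg 1: A = πr² = π(9.4200e-05 m)² = 2.788e-08 m²
R_1 = (4.93×10^-7)(1.12)/(2.788e-08) = 19.81 Ω
Seg 2: A = π(d/2)² = π(5.2500e-05 m)² = 8.659e-09 m²
R_2 = (7.24×10^-8)(2.27)/(8.659e-09) = 18.98 Ω
Seg 3: A = πr² = π(4.2400e-05 m)² = 5.648e-09 m²
R_3 = (4.93×10^-7)(1.49)/(5.648e-09) = 130.1 Ω
R_total = R_1 + R_2 + R_3 = 169 Ω

169 Ω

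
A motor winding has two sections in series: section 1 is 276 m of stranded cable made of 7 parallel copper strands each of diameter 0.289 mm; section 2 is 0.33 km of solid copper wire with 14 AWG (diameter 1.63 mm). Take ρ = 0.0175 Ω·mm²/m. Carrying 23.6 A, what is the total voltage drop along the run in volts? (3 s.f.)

ρ = 0.0175 Ω·mm²/m = 1.75×10^-8 Ω·m
Section 1: A_strand = π(1.4450e-04)² = 6.560e-08 m²; R₁ = ρL/(N·A_s) = (1.75×10^-8)(276)/(7×6.560e-08) = 10.52 Ω
Section 2: A = π(1.63/2 mm)² = π(8.1500e-04 m)² = 2.087e-06 m²
R₂ = (1.75×10^-8)(330)/(2.087e-06) = 2.767 Ω
R = R₁ + R₂ = 13.29 Ω
V = IR = 23.6 × 13.29 = 314 V

314 V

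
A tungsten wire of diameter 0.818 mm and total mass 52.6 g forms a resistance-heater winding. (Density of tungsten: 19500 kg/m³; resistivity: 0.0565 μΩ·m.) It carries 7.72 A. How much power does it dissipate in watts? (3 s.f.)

ρ = 0.0565 μΩ·m = 5.65×10^-8 Ω·m
A = π(d/2)² = π(4.0900e-04 m)² = 5.2553e-07 m²
L = m/(density·A) = 0.0526/(19500×5.2553e-07) = 5.133 m
R = ρL/A = (5.65×10^-8)(5.133)/(5.2553e-07) = 0.5518 Ω
P = I²R = (7.72)² × 0.5518 = 32.9 W

32.9 W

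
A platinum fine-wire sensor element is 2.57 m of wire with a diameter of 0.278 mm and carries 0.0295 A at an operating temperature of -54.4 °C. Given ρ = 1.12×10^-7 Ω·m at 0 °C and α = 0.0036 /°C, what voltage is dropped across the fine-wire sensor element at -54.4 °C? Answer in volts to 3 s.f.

A = π(d/2)² = π(1.3900e-04 m)² = 6.070e-08 m²
R₍0₎ = ρL/A = (1.12×10^-7)(2.57)/(6.070e-08) = 4.742 Ω
R₍-54.4₎ = R₍0₎(1 + αΔT) = 4.742 × (1 + 0.0036×-54.4) = 3.813 Ω
V = IR = 0.0295 × 3.813 = 0.112 V

0.112 V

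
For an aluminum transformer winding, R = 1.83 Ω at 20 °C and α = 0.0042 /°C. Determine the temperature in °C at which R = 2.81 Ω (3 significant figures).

148 °C

R = R₀(1 + α(T − T₀)) ⇒ T = T₀ + (R/R₀ − 1)/α
T = 20 + (2.81/1.83 − 1)/0.0042 = 20 + (0.5355)/0.0042 = 148 °C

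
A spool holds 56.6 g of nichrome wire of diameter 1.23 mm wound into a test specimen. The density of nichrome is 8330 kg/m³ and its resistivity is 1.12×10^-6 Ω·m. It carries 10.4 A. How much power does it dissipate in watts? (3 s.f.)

A = π(d/2)² = π(6.1500e-04 m)² = 1.1882e-06 m²
L = m/(density·A) = 0.0566/(8330×1.1882e-06) = 5.718 m
R = ρL/A = (1.12×10^-6)(5.718)/(1.1882e-06) = 5.39 Ω
P = I²R = (10.4)² × 5.39 = 583 W

583 W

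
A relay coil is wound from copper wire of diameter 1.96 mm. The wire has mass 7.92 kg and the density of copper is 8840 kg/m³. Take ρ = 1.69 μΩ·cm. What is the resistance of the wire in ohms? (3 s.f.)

ρ = 1.69 μΩ·cm = 1.69×10^-8 Ω·m
A = π(d/2)² = π(9.8000e-04 m)² = 3.0172e-06 m²
L = m/(density·A) = 7.92/(8840×3.0172e-06) = 296.9 m
R = ρL/A = (1.69×10^-8)(296.9)/(3.0172e-06) = 1.66 Ω

1.66 Ω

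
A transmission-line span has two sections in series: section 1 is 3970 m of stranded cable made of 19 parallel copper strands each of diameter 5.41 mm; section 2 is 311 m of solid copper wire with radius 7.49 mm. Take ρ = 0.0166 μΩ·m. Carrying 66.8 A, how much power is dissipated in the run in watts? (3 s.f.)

ρ = 0.0166 μΩ·m = 1.66×10^-8 Ω·m
Section 1: A_strand = π(2.7050e-03)² = 2.299e-05 m²; R₁ = ρL/(N·A_s) = (1.66×10^-8)(3970)/(19×2.299e-05) = 0.1509 Ω
Section 2: A = πr² = π(7.4900e-03 m)² = 1.762e-04 m²
R₂ = (1.66×10^-8)(311)/(1.762e-04) = 0.02929 Ω
R = R₁ + R₂ = 0.1802 Ω
P = I²R = (66.8)² × 0.1802 = 804 W

804 W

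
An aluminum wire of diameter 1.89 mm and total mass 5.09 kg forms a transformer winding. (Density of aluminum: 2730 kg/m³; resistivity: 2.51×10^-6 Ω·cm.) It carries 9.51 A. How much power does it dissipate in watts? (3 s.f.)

ρ = 2.51×10^-6 Ω·cm = 2.51×10^-8 Ω·m
A = π(d/2)² = π(9.4500e-04 m)² = 2.8055e-06 m²
L = m/(density·A) = 5.09/(2730×2.8055e-06) = 664.6 m
R = ρL/A = (2.51×10^-8)(664.6)/(2.8055e-06) = 5.946 Ω
P = I²R = (9.51)² × 5.946 = 538 W

538 W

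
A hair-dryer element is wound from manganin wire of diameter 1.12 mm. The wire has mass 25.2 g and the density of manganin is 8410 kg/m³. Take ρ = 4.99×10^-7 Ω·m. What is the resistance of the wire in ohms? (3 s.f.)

A = π(d/2)² = π(5.6000e-04 m)² = 9.8520e-07 m²
L = m/(density·A) = 0.0252/(8410×9.8520e-07) = 3.041 m
R = ρL/A = (4.99×10^-7)(3.041)/(9.8520e-07) = 1.54 Ω

1.54 Ω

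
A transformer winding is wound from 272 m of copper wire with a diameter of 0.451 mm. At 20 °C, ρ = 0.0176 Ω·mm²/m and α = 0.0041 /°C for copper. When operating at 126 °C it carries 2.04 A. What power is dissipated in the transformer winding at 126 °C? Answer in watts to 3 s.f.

179 W

ρ = 0.0176 Ω·mm²/m = 1.76×10^-8 Ω·m
A = π(d/2)² = π(2.2550e-04 m)² = 1.598e-07 m²
R₍20₎ = ρL/A = (1.76×10^-8)(272)/(1.598e-07) = 29.97 Ω
R₍126₎ = R₍20₎(1 + αΔT) = 29.97 × (1 + 0.0041×106) = 42.99 Ω
P = I²R = (2.04)² × 42.99 = 179 W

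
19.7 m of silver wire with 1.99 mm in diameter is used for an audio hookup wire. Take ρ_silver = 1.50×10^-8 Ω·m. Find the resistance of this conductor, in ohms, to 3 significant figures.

A = π(d/2)² = π(9.9500e-04 m)² = 3.110e-06 m²
R = ρL/A = (1.50×10^-8)(19.7 m)/(3.110e-06 m²) = 0.0950 Ω

0.0950 Ω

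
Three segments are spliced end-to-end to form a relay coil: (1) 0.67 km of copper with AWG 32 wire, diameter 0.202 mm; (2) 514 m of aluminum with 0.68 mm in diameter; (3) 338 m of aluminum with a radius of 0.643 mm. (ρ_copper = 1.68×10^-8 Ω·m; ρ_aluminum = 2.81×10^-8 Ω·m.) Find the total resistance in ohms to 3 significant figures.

Seg 1: A = π(0.202/2 mm)² = π(1.0100e-04 m)² = 3.205e-08 m²
R_1 = (1.68×10^-8)(670)/(3.205e-08) = 351.2 Ω
Seg 2: A = π(d/2)² = π(3.4000e-04 m)² = 3.632e-07 m²
R_2 = (2.81×10^-8)(514)/(3.632e-07) = 39.77 Ω
Seg 3: A = πr² = π(6.4300e-04 m)² = 1.299e-06 m²
R_3 = (2.81×10^-8)(338)/(1.299e-06) = 7.312 Ω
R_total = R_1 + R_2 + R_3 = 398 Ω

398 Ω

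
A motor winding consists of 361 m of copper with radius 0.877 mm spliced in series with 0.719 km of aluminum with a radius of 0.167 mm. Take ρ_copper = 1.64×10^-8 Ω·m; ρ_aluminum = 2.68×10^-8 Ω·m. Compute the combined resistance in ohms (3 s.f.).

222 Ω

Segment 1: A = πr² = π(8.7700e-04 m)² = 2.416e-06 m²
R₁ = ρL/A = (1.64×10^-8)(361)/(2.416e-06) = 2.45 Ω
Segment 2: A = πr² = π(1.6700e-04 m)² = 8.762e-08 m²
R₂ = (2.68×10^-8)(719)/(8.762e-08) = 219.9 Ω
R = R₁ + R₂ = 222 Ω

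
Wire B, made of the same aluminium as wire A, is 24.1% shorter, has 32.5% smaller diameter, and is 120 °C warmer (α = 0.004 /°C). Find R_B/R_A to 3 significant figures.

2.47

R ∝ ρL/d² with ρ ∝ (1+αΔT), so R_B/R_A = (1 − 24.1/100) × (1 − 32.5/100)⁻² × (1 + 0.004×120)
= 0.759 × 2.195 × 1.48 = 2.47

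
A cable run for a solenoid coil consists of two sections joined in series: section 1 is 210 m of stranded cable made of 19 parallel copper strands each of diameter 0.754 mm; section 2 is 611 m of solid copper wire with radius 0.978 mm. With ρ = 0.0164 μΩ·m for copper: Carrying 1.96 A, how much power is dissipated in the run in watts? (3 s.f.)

14.4 W

ρ = 0.0164 μΩ·m = 1.64×10^-8 Ω·m
Section 1: A_strand = π(3.7700e-04)² = 4.465e-07 m²; R₁ = ρL/(N·A_s) = (1.64×10^-8)(210)/(19×4.465e-07) = 0.406 Ω
Section 2: A = πr² = π(9.7800e-04 m)² = 3.005e-06 m²
R₂ = (1.64×10^-8)(611)/(3.005e-06) = 3.335 Ω
R = R₁ + R₂ = 3.741 Ω
P = I²R = (1.96)² × 3.741 = 14.4 W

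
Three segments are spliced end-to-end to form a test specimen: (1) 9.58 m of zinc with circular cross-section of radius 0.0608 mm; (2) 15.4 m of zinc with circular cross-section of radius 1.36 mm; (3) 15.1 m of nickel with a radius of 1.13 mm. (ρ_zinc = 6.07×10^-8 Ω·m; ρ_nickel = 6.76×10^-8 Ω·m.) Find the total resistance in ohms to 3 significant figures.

Seg 1: A = πr² = π(6.0800e-05 m)² = 1.161e-08 m²
R_1 = (6.07×10^-8)(9.58)/(1.161e-08) = 50.07 Ω
Seg 2: A = πr² = π(1.3600e-03 m)² = 5.811e-06 m²
R_2 = (6.07×10^-8)(15.4)/(5.811e-06) = 0.1609 Ω
Seg 3: A = πr² = π(1.1300e-03 m)² = 4.011e-06 m²
R_3 = (6.76×10^-8)(15.1)/(4.011e-06) = 0.2545 Ω
R_total = R_1 + R_2 + R_3 = 50.5 Ω

50.5 Ω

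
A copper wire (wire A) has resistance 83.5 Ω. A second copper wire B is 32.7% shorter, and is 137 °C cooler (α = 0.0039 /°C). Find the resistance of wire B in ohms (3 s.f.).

R ∝ ρL/d² with ρ ∝ (1+αΔT), so R_B/R_A = (1 − 32.7/100) × (1 − 0.0039×137)
= 0.673 × 0.4657 = 0.3134
R_B = 0.3134 × 83.5 = 26.2 Ω

26.2 Ω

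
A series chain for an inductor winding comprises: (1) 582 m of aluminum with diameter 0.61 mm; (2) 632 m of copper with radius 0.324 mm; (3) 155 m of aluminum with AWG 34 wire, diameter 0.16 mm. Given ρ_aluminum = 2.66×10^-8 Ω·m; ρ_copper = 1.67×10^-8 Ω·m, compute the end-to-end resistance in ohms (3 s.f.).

290 Ω

Seg 1: A = π(d/2)² = π(3.0500e-04 m)² = 2.922e-07 m²
R_1 = (2.66×10^-8)(582)/(2.922e-07) = 52.97 Ω
Seg 2: A = πr² = π(3.2400e-04 m)² = 3.298e-07 m²
R_2 = (1.67×10^-8)(632)/(3.298e-07) = 32 Ω
Seg 3: A = π(0.16/2 mm)² = π(8.0000e-05 m)² = 2.011e-08 m²
R_3 = (2.66×10^-8)(155)/(2.011e-08) = 205.1 Ω
R_total = R_1 + R_2 + R_3 = 290 Ω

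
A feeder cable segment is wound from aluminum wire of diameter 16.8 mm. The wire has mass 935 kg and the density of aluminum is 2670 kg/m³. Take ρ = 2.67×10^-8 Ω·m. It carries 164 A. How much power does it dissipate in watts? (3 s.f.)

5120 W

A = π(d/2)² = π(8.4000e-03 m)² = 2.2167e-04 m²
L = m/(density·A) = 935/(2670×2.2167e-04) = 1580 m
R = ρL/A = (2.67×10^-8)(1580)/(2.2167e-04) = 0.1903 Ω
P = I²R = (164)² × 0.1903 = 5120 W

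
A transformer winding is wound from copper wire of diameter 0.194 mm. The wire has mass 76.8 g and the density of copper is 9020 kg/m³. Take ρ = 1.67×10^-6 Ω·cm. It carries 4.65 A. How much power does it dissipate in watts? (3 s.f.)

3520 W

ρ = 1.67×10^-6 Ω·cm = 1.67×10^-8 Ω·m
A = π(d/2)² = π(9.7000e-05 m)² = 2.9559e-08 m²
L = m/(density·A) = 0.0768/(9020×2.9559e-08) = 288 m
R = ρL/A = (1.67×10^-8)(288)/(2.9559e-08) = 162.7 Ω
P = I²R = (4.65)² × 162.7 = 3520 W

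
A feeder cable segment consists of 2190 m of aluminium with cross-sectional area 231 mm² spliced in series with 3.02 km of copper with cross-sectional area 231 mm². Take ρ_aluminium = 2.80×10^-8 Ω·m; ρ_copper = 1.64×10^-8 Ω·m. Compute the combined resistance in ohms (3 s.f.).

0.480 Ω

Segment 1: A = 231 mm² = 2.310e-04 m²
R₁ = ρL/A = (2.80×10^-8)(2190)/(2.310e-04) = 0.2655 Ω
R₂ = (1.64×10^-8)(3020)/(2.310e-04) = 0.2144 Ω
R = R₁ + R₂ = 0.480 Ω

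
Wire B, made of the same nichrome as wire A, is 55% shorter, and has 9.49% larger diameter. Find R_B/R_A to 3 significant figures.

0.375

R ∝ L/d², so R_B/R_A = (1 − 55/100) × (1 + 9.49/100)⁻²
= 0.45 × 0.8342 = 0.375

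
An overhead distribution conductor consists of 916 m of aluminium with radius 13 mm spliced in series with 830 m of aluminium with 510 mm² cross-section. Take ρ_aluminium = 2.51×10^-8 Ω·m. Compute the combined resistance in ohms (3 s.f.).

Segment 1: A = πr² = π(1.3000e-02 m)² = 5.309e-04 m²
R₁ = ρL/A = (2.51×10^-8)(916)/(5.309e-04) = 0.0433 Ω
Segment 2: A = 510 mm² = 5.100e-04 m²
R₂ = (2.51×10^-8)(830)/(5.100e-04) = 0.04085 Ω
R = R₁ + R₂ = 0.0842 Ω

0.0842 Ω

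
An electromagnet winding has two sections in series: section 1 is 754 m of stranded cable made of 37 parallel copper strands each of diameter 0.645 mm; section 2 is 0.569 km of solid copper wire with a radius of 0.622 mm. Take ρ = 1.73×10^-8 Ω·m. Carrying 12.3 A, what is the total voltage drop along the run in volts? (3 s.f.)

113 V

Section 1: A_strand = π(3.2250e-04)² = 3.267e-07 m²; R₁ = ρL/(N·A_s) = (1.73×10^-8)(754)/(37×3.267e-07) = 1.079 Ω
Section 2: A = πr² = π(6.2200e-04 m)² = 1.215e-06 m²
R₂ = (1.73×10^-8)(569)/(1.215e-06) = 8.099 Ω
R = R₁ + R₂ = 9.178 Ω
V = IR = 12.3 × 9.178 = 113 V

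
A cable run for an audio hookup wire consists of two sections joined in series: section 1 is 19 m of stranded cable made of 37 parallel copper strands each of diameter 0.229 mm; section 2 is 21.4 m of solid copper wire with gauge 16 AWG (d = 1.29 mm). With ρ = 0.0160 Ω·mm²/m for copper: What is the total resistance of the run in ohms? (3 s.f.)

ρ = 0.0160 Ω·mm²/m = 1.60×10^-8 Ω·m
Section 1: A_strand = π(1.1450e-04)² = 4.119e-08 m²; R₁ = ρL/(N·A_s) = (1.60×10^-8)(19)/(37×4.119e-08) = 0.1995 Ω
Section 2: A = π(1.29/2 mm)² = π(6.4500e-04 m)² = 1.307e-06 m²
R₂ = (1.60×10^-8)(21.4)/(1.307e-06) = 0.262 Ω
R = R₁ + R₂ = 0.461 Ω

0.461 Ω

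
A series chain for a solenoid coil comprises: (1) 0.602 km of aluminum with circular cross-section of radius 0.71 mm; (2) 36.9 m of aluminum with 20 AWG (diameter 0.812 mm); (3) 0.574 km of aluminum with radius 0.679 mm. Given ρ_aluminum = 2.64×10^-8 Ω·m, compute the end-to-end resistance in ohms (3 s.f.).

Seg 1: A = πr² = π(7.1000e-04 m)² = 1.584e-06 m²
R_1 = (2.64×10^-8)(602)/(1.584e-06) = 10.04 Ω
Seg 2: A = π(0.812/2 mm)² = π(4.0600e-04 m)² = 5.178e-07 m²
R_2 = (2.64×10^-8)(36.9)/(5.178e-07) = 1.881 Ω
Seg 3: A = πr² = π(6.7900e-04 m)² = 1.448e-06 m²
R_3 = (2.64×10^-8)(574)/(1.448e-06) = 10.46 Ω
R_total = R_1 + R_2 + R_3 = 22.4 Ω

22.4 Ω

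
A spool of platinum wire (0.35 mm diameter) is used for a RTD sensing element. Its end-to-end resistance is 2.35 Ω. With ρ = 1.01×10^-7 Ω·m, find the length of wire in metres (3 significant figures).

A = π(d/2)² = π(1.7500e-04 m)² = 9.621e-08 m²
L = RA/ρ = (2.35)(9.621e-08)/(1.01×10^-7) = 2.24 m

2.24 m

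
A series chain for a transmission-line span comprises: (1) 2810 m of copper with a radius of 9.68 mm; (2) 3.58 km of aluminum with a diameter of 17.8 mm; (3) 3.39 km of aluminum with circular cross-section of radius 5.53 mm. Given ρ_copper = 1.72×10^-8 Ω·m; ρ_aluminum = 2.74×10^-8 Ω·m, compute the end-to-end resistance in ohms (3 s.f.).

Seg 1: A = πr² = π(9.6800e-03 m)² = 2.944e-04 m²
R_1 = (1.72×10^-8)(2810)/(2.944e-04) = 0.1642 Ω
Seg 2: A = π(d/2)² = π(8.9000e-03 m)² = 2.488e-04 m²
R_2 = (2.74×10^-8)(3580)/(2.488e-04) = 0.3942 Ω
Seg 3: A = πr² = π(5.5300e-03 m)² = 9.607e-05 m²
R_3 = (2.74×10^-8)(3390)/(9.607e-05) = 0.9668 Ω
R_total = R_1 + R_2 + R_3 = 1.53 Ω

1.53 Ω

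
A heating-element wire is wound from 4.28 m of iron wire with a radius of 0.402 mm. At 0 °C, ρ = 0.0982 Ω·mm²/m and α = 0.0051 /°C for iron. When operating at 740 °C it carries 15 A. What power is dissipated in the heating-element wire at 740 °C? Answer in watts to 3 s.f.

ρ = 0.0982 Ω·mm²/m = 9.82×10^-8 Ω·m
A = πr² = π(4.0200e-04 m)² = 5.077e-07 m²
R₍0₎ = ρL/A = (9.82×10^-8)(4.28)/(5.077e-07) = 0.8279 Ω
R₍740₎ = R₍0₎(1 + αΔT) = 0.8279 × (1 + 0.0051×740) = 3.952 Ω
P = I²R = (15)² × 3.952 = 889 W

889 W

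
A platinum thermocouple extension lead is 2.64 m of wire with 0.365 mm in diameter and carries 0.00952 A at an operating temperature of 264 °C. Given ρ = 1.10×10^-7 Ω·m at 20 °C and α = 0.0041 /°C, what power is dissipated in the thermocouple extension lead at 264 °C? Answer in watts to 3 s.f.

A = π(d/2)² = π(1.8250e-04 m)² = 1.046e-07 m²
R₍20₎ = ρL/A = (1.10×10^-7)(2.64)/(1.046e-07) = 2.775 Ω
R₍264₎ = R₍20₎(1 + αΔT) = 2.775 × (1 + 0.0041×244) = 5.552 Ω
P = I²R = (0.00952)² × 5.552 = 5.03×10^-4 W

5.03×10^-4 W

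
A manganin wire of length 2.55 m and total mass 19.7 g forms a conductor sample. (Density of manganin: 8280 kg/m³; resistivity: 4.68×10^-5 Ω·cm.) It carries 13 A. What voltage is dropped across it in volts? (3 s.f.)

16.6 V

ρ = 4.68×10^-5 Ω·cm = 4.68×10^-7 Ω·m
A = m/(density·L) = 0.0197/(8280×2.55) = 9.3303e-07 m²
R = ρL/A = (4.68×10^-7)(2.55)/(9.3303e-07) = 1.279 Ω
V = IR = 13 × 1.279 = 16.6 V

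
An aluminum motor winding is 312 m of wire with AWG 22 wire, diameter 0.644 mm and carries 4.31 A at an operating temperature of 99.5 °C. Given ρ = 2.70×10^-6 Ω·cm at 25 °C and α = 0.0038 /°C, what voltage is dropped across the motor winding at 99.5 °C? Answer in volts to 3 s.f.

143 V

ρ = 2.70×10^-6 Ω·cm = 2.70×10^-8 Ω·m
A = π(0.644/2 mm)² = π(3.2200e-04 m)² = 3.257e-07 m²
R₍25₎ = ρL/A = (2.70×10^-8)(312)/(3.257e-07) = 25.86 Ω
R₍99.5₎ = R₍25₎(1 + αΔT) = 25.86 × (1 + 0.0038×74.5) = 33.18 Ω
V = IR = 4.31 × 33.18 = 143 V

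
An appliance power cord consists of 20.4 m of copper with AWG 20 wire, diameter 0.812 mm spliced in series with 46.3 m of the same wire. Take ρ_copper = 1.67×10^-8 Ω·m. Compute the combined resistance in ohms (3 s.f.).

2.15 Ω

Segment 1: A = π(0.812/2 mm)² = π(4.0600e-04 m)² = 5.178e-07 m²
R₁ = ρL/A = (1.67×10^-8)(20.4)/(5.178e-07) = 0.6579 Ω
Segment 2: A = π(0.812/2 mm)² = π(4.0600e-04 m)² = 5.178e-07 m²
R₂ = (1.67×10^-8)(46.3)/(5.178e-07) = 1.493 Ω
R = R₁ + R₂ = 2.15 Ω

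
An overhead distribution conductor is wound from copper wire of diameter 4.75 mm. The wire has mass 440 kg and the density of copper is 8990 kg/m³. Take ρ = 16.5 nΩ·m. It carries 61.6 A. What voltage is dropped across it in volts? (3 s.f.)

158 V

ρ = 16.5 nΩ·m = 1.65×10^-8 Ω·m
A = π(d/2)² = π(2.3750e-03 m)² = 1.7721e-05 m²
L = m/(density·A) = 440/(8990×1.7721e-05) = 2762 m
R = ρL/A = (1.65×10^-8)(2762)/(1.7721e-05) = 2.572 Ω
V = IR = 61.6 × 2.572 = 158 V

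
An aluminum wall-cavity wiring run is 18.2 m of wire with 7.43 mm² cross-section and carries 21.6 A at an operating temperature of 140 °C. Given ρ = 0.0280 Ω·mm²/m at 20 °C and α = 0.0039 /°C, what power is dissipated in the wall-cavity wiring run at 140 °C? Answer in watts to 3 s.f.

ρ = 0.0280 Ω·mm²/m = 2.80×10^-8 Ω·m
A = 7.43 mm² = 7.430e-06 m²
R₍20₎ = ρL/A = (2.80×10^-8)(18.2)/(7.430e-06) = 0.06859 Ω
R₍140₎ = R₍20₎(1 + αΔT) = 0.06859 × (1 + 0.0039×120) = 0.1007 Ω
P = I²R = (21.6)² × 0.1007 = 47.0 W

47.0 W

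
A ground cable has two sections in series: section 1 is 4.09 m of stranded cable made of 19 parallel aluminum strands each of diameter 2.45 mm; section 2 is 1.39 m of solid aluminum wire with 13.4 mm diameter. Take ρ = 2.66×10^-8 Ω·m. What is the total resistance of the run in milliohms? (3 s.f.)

Section 1: A_strand = π(1.2250e-03)² = 4.714e-06 m²; R₁ = ρL/(N·A_s) = (2.66×10^-8)(4.09)/(19×4.714e-06) = 0.001215 Ω
Section 2: A = π(d/2)² = π(6.7000e-03 m)² = 1.410e-04 m²
R₂ = (2.66×10^-8)(1.39)/(1.410e-04) = 2.622×10^-4 Ω
R = R₁ + R₂ = 1.48 mΩ

1.48 mΩ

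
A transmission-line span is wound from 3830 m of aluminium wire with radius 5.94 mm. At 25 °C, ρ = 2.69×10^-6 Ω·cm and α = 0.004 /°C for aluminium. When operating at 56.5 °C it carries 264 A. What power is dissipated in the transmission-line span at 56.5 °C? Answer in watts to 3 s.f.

72900 W

ρ = 2.69×10^-6 Ω·cm = 2.69×10^-8 Ω·m
A = πr² = π(5.9400e-03 m)² = 1.108e-04 m²
R₍25₎ = ρL/A = (2.69×10^-8)(3830)/(1.108e-04) = 0.9295 Ω
R₍56.5₎ = R₍25₎(1 + αΔT) = 0.9295 × (1 + 0.004×31.5) = 1.047 Ω
P = I²R = (264)² × 1.047 = 72900 W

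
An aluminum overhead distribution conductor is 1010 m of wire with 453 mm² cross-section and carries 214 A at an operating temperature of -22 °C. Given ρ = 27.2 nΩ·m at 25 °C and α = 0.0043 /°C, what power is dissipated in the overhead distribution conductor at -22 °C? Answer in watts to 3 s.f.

2220 W

ρ = 27.2 nΩ·m = 2.72×10^-8 Ω·m
A = 453 mm² = 4.530e-04 m²
R₍25₎ = ρL/A = (2.72×10^-8)(1010)/(4.530e-04) = 0.06064 Ω
R₍-22₎ = R₍25₎(1 + αΔT) = 0.06064 × (1 + 0.0043×-47) = 0.04839 Ω
P = I²R = (214)² × 0.04839 = 2220 W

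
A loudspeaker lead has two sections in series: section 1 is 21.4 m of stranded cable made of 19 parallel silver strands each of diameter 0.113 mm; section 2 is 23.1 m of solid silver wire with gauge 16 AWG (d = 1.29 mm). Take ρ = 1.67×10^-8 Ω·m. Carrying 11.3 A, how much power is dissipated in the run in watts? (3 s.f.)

Section 1: A_strand = π(5.6500e-05)² = 1.003e-08 m²; R₁ = ρL/(N·A_s) = (1.67×10^-8)(21.4)/(19×1.003e-08) = 1.876 Ω
Section 2: A = π(1.29/2 mm)² = π(6.4500e-04 m)² = 1.307e-06 m²
R₂ = (1.67×10^-8)(23.1)/(1.307e-06) = 0.2952 Ω
R = R₁ + R₂ = 2.171 Ω
P = I²R = (11.3)² × 2.171 = 277 W

277 W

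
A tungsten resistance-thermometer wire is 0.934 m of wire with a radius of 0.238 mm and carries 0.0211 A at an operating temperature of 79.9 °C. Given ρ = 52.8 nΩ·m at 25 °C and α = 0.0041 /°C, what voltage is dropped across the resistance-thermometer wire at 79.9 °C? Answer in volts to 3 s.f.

ρ = 52.8 nΩ·m = 5.28×10^-8 Ω·m
A = πr² = π(2.3800e-04 m)² = 1.780e-07 m²
R₍25₎ = ρL/A = (5.28×10^-8)(0.934)/(1.780e-07) = 0.2771 Ω
R₍79.9₎ = R₍25₎(1 + αΔT) = 0.2771 × (1 + 0.0041×54.9) = 0.3395 Ω
V = IR = 0.0211 × 0.3395 = 0.00716 V

0.00716 V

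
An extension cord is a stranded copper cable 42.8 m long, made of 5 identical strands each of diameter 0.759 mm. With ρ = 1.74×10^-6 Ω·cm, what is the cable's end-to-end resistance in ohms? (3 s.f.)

0.329 Ω

ρ = 1.74×10^-6 Ω·cm = 1.74×10^-8 Ω·m
A_strand = π(3.7950e-04 m)² = 4.525e-07 m²
R_strand = ρL/A = (1.74×10^-8)(42.8)/(4.525e-07) = 1.646 Ω
R_total = R_strand/N = 1.646/5 = 0.329 Ω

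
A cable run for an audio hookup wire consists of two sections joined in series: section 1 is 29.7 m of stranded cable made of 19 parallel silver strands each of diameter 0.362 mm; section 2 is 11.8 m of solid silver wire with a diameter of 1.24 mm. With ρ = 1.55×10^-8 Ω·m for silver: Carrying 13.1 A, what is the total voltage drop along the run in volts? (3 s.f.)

Section 1: A_strand = π(1.8100e-04)² = 1.029e-07 m²; R₁ = ρL/(N·A_s) = (1.55×10^-8)(29.7)/(19×1.029e-07) = 0.2354 Ω
Section 2: A = π(d/2)² = π(6.2000e-04 m)² = 1.208e-06 m²
R₂ = (1.55×10^-8)(11.8)/(1.208e-06) = 0.1515 Ω
R = R₁ + R₂ = 0.3869 Ω
V = IR = 13.1 × 0.3869 = 5.07 V

5.07 V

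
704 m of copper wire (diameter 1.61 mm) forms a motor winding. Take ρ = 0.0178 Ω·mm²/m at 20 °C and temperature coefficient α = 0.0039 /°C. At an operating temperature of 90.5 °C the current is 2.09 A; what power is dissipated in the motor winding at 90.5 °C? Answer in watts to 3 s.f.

ρ = 0.0178 Ω·mm²/m = 1.78×10^-8 Ω·m
A = π(d/2)² = π(8.0500e-04 m)² = 2.036e-06 m²
R₍20₎ = ρL/A = (1.78×10^-8)(704)/(2.036e-06) = 6.155 Ω
R₍90.5₎ = R₍20₎(1 + αΔT) = 6.155 × (1 + 0.0039×70.5) = 7.848 Ω
P = I²R = (2.09)² × 7.848 = 34.3 W

34.3 W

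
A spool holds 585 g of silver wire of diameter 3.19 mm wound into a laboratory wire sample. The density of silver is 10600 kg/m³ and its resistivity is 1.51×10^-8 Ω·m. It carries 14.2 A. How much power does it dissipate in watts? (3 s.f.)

A = π(d/2)² = π(1.5950e-03 m)² = 7.9923e-06 m²
L = m/(density·A) = 0.585/(10600×7.9923e-06) = 6.905 m
R = ρL/A = (1.51×10^-8)(6.905)/(7.9923e-06) = 0.01305 Ω
P = I²R = (14.2)² × 0.01305 = 2.63 W

2.63 W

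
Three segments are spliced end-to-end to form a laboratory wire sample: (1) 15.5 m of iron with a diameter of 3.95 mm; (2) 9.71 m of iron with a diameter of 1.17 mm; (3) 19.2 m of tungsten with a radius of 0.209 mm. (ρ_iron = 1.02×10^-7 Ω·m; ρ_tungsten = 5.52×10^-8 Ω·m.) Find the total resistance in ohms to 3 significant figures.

Seg 1: A = π(d/2)² = π(1.9750e-03 m)² = 1.225e-05 m²
R_1 = (1.02×10^-7)(15.5)/(1.225e-05) = 0.129 Ω
Seg 2: A = π(d/2)² = π(5.8500e-04 m)² = 1.075e-06 m²
R_2 = (1.02×10^-7)(9.71)/(1.075e-06) = 0.9212 Ω
Seg 3: A = πr² = π(2.0900e-04 m)² = 1.372e-07 m²
R_3 = (5.52×10^-8)(19.2)/(1.372e-07) = 7.723 Ω
R_total = R_1 + R_2 + R_3 = 8.77 Ω

8.77 Ω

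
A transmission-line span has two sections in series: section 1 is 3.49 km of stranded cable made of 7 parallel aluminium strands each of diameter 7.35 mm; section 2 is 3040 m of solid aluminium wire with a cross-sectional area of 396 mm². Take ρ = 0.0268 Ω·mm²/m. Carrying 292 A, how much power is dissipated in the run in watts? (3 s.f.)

44400 W

ρ = 0.0268 Ω·mm²/m = 2.68×10^-8 Ω·m
Section 1: A_strand = π(3.6750e-03)² = 4.243e-05 m²; R₁ = ρL/(N·A_s) = (2.68×10^-8)(3490)/(7×4.243e-05) = 0.3149 Ω
Section 2: A = 396 mm² = 3.960e-04 m²
R₂ = (2.68×10^-8)(3040)/(3.960e-04) = 0.2057 Ω
R = R₁ + R₂ = 0.5207 Ω
P = I²R = (292)² × 0.5207 = 44400 W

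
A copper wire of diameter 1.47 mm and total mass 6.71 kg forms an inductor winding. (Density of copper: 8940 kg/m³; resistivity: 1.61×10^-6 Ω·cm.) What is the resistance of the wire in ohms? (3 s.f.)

4.20 Ω

ρ = 1.61×10^-6 Ω·cm = 1.61×10^-8 Ω·m
A = π(d/2)² = π(7.3500e-04 m)² = 1.6972e-06 m²
L = m/(density·A) = 6.71/(8940×1.6972e-06) = 442.2 m
R = ρL/A = (1.61×10^-8)(442.2)/(1.6972e-06) = 4.20 Ω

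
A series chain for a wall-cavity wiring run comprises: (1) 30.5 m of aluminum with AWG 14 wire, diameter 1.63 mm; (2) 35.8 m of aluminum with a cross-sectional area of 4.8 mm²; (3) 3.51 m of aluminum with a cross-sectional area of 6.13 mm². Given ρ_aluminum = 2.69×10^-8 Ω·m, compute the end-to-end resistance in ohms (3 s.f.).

0.609 Ω

Seg 1: A = π(1.63/2 mm)² = π(8.1500e-04 m)² = 2.087e-06 m²
R_1 = (2.69×10^-8)(30.5)/(2.087e-06) = 0.3932 Ω
Seg 2: A = 4.8 mm² = 4.800e-06 m²
R_2 = (2.69×10^-8)(35.8)/(4.800e-06) = 0.2006 Ω
Seg 3: A = 6.13 mm² = 6.130e-06 m²
R_3 = (2.69×10^-8)(3.51)/(6.130e-06) = 0.0154 Ω
R_total = R_1 + R_2 + R_3 = 0.609 Ω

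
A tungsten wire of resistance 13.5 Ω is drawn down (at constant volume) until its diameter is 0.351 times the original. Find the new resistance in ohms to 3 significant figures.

Volume constant ⇒ L' = L/r² with r = 0.351. R' = ρL'/A' = ρ(L/r²)/(πr²d₀²/4) = R/r⁴.
R' = 65.88 × 13.5 = 889 Ω

889 Ω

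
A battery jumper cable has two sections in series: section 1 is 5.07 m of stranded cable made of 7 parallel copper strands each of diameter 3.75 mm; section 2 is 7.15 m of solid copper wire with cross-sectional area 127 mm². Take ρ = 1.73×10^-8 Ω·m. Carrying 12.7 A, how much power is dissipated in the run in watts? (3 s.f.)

0.340 W

Section 1: A_strand = π(1.8750e-03)² = 1.104e-05 m²; R₁ = ρL/(N·A_s) = (1.73×10^-8)(5.07)/(7×1.104e-05) = 0.001134 Ω
Section 2: A = 127 mm² = 1.270e-04 m²
R₂ = (1.73×10^-8)(7.15)/(1.270e-04) = 9.740×10^-4 Ω
R = R₁ + R₂ = 0.002108 Ω
P = I²R = (12.7)² × 0.002108 = 0.340 W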